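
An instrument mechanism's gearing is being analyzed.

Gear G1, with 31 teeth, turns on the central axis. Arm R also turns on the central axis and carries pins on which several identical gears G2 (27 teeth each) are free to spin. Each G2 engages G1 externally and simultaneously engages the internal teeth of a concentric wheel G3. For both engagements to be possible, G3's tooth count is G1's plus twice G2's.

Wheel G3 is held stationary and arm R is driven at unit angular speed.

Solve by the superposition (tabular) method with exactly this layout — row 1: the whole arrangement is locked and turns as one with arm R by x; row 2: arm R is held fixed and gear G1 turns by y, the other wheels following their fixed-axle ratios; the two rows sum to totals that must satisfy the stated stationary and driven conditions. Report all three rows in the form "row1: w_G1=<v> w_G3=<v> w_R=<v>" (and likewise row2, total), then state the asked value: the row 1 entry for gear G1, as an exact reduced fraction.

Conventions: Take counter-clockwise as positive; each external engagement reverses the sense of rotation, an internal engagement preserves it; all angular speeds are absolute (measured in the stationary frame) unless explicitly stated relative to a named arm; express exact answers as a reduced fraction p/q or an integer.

row1: w_G1=1 w_G3=1 w_R=1
row2: w_G1=85/31 w_G3=-1 w_R=0
total: w_G1=116/31 w_G3=0 w_R=1
asked value: 1

topology: planetary set — G1 31T / G2 27T / G3 85T, arm = carrier (Willis)
superposition row 1 [locked train]: every member turns x
superposition row 2 [arm held]: sun y, ring −(31/85)·y, arm 0
boundary: total ω_ring = x − (31/85)·y = 0 and total ω_arm = x = 1  ⇒  y = 85/31, x = 1
row 2 ring = −(31/85)·85/31 = -1
totals (row 1 + row 2): sun 1 + 85/31 = 116/31, ring 1 + (-1) = 0, arm 1 + 0 = 1
asked cell (row1, sun) = 1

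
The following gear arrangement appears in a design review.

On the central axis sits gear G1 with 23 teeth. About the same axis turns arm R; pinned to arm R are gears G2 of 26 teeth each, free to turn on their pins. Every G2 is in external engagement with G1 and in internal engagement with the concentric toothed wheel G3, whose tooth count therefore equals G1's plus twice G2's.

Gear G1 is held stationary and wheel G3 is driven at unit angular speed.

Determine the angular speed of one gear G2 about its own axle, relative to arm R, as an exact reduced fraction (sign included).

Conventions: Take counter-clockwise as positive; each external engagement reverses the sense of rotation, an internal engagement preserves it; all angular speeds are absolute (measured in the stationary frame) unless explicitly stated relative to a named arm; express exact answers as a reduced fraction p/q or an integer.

class = planetary set [G3 = 23+2·26 = 75; Willis about the carrier]
ring teeth: 23 + 2·26 = 75
23(ω_sun−ω_arm) = −75(ω_ring−ω_arm),  ω_sun = 0, ω_ring = 1
23(0−ω_arm) = −75(1−ω_arm)  ⇒  98·ω_arm = 75  ⇒  ω_arm = 75/98
sun–planet mesh: 23·(0−75/98) = −26·(ω_p−ω_arm)  ⇒  ω_p−ω_arm = 1725/2548
exact speed ratio = 1725/2548

1725/2548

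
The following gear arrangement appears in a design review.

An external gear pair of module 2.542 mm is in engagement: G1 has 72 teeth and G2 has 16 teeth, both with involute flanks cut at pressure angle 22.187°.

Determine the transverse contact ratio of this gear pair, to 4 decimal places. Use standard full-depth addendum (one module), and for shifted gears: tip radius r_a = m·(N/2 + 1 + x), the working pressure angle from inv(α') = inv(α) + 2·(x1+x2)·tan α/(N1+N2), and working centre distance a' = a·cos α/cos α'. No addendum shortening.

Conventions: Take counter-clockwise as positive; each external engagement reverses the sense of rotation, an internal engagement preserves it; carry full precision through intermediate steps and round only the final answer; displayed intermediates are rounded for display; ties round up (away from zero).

class = single-mesh tooth geometry [involute pair 72T × 16T, m = 2.542]
base radii: r_b1 = 84.736112, r_b2 = 18.830247
tip radii: r_a1 = 94.054000, r_a2 = 22.878000
no profile shift: α' = α, a' = a
action lengths: √(r_a1²−r_b1²) = 40.816005, √(r_a2²−r_b2²) = 12.993255
base pitch p_b = π·m·cos α = 7.394621
CR = (40.816005 + 12.993255 − 111.848000·sin 22.18700°)/7.394621 = 1.564924
contact ratio ≈ 1.5649

1.5649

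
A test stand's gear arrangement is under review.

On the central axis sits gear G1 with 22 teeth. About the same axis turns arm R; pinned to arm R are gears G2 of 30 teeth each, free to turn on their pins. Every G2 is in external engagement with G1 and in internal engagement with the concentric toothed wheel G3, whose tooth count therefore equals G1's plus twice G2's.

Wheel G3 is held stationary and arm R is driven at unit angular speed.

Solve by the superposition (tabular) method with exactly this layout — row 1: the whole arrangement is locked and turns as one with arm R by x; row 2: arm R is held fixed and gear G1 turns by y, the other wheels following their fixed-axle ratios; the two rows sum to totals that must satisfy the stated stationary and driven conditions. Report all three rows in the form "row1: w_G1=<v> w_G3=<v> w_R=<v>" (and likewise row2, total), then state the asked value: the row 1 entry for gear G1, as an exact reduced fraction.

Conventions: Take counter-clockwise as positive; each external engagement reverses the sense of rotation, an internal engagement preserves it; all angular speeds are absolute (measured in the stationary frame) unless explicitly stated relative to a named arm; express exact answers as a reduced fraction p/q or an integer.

planetary set (22T centre, 30T on arm, 82T internal) — Willis relation
row 1: whole set turns with the arm by x
row 2 — arm fixed, fixed-axis ratios: sun y, ring −(22/82)·y, arm 0
boundary: total ω_ring = x − (22/82)·y = 0 and total ω_arm = x = 1  ⇒  y = 41/11, x = 1
row 2 ring = −(22/82)·41/11 = -1
totals (row 1 + row 2): sun 1 + 41/11 = 52/11, ring 1 + (-1) = 0, arm 1 + 0 = 1
asked cell (row1, sun) = 1

row1: w_G1=1 w_G3=1 w_R=1
row2: w_G1=41/11 w_G3=-1 w_R=0
total: w_G1=52/11 w_G3=0 w_R=1
asked value: 1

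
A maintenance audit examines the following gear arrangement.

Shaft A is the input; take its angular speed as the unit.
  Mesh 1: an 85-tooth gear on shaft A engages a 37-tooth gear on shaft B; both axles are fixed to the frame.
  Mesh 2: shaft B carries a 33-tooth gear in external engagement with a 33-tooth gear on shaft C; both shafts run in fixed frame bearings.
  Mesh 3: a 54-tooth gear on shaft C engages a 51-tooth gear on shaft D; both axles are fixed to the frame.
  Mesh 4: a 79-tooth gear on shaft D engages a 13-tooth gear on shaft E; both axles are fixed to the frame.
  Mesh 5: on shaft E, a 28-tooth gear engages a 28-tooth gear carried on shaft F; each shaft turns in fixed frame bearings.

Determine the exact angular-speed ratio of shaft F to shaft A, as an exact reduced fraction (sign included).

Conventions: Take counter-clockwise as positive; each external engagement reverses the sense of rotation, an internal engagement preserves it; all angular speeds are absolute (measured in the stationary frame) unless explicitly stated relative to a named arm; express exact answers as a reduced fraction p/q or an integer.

-7110/481

class = fixed-axis compound train [5 meshes; 5 ratios multiply, 5 sense flips]
mesh 1 [85T→37T]: running ratio 85/37, sense −
mesh 2 [33T→33T]: running ratio 85/37, sense +
mesh 3 [54T→51T]: running ratio 90/37, sense −
mesh 4 [79T→13T]: running ratio 7110/481, sense +
mesh 5 [28T→28T]: running ratio 7110/481, sense −
ω_out/ω_in = -7110/481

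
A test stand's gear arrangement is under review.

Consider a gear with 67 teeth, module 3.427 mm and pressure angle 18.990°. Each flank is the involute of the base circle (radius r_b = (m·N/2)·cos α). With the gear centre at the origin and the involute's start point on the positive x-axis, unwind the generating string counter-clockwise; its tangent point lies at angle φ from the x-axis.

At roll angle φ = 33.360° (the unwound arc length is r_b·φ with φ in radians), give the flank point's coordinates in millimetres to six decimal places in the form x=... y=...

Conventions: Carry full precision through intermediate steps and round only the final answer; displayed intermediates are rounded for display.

x=125.426552 y=6.903180

recognized (one wheel, involute flank): single-mesh tooth geometry, m = 3.427, N = 67
pitch radius r_p = m·N/2 = 3.427·67/2 = 114.804500
base radius r_b = r_p·cos α = 114.804500·cos 18.990° = 108.556309
roll angle φ = 33.360° = 0.58224184 rad
x = r_b·(cos φ + φ·sin φ) = 125.426552
y = r_b·(sin φ − φ·cos φ) = 6.903180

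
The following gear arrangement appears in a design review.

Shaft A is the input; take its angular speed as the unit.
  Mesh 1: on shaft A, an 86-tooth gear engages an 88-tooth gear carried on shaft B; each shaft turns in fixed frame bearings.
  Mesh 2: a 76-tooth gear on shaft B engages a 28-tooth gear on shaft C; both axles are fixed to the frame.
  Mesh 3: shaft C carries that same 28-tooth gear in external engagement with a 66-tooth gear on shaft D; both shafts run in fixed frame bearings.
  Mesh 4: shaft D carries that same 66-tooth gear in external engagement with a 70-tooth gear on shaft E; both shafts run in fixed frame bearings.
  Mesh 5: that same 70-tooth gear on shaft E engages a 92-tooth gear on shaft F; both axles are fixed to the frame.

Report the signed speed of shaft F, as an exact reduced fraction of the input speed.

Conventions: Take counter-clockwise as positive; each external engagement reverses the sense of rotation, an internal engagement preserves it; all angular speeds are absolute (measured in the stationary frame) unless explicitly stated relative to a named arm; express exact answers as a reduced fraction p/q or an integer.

5-mesh fixed-axis compound train (all bearings frame-fixed)
mesh 1 [86T→88T]: |ω|/ω_in = 1×86/88 = 43/44, sense flips to −
mesh 2 [76T→28T]: |ω|/ω_in = (43/44)×76/28 = 817/308, sense flips to +
mesh 3 [28T→66T]: |ω|/ω_in = (817/308)×28/66 = 817/726, sense flips to −
mesh 4 [66T→70T]: |ω|/ω_in = (817/726)×66/70 = 817/770, sense flips to +
mesh 5 [70T→92T]: |ω|/ω_in = (817/770)×70/92 = 817/1012, sense flips to −
signed output speed (× input speed) = -817/1012

-817/1012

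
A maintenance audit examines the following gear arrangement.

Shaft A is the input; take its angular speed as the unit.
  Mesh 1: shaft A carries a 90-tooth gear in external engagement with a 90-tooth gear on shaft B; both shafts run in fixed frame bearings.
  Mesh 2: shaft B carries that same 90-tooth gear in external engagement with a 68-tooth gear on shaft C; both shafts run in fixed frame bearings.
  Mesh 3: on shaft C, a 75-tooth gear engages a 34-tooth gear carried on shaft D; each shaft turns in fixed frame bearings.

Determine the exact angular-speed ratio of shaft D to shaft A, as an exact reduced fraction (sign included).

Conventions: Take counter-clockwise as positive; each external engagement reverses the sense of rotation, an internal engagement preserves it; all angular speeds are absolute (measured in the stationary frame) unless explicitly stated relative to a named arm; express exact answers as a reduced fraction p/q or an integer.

-3375/1156

class = fixed-axis compound train [3 meshes; 3 ratios multiply, 3 sense flips]
mesh 1 [90T→90T]: running ratio 1, sense −
mesh 2 [90T→68T]: running ratio 45/34, sense +
mesh 3 [75T→34T]: running ratio 3375/1156, sense −
ω_out/ω_in = -3375/1156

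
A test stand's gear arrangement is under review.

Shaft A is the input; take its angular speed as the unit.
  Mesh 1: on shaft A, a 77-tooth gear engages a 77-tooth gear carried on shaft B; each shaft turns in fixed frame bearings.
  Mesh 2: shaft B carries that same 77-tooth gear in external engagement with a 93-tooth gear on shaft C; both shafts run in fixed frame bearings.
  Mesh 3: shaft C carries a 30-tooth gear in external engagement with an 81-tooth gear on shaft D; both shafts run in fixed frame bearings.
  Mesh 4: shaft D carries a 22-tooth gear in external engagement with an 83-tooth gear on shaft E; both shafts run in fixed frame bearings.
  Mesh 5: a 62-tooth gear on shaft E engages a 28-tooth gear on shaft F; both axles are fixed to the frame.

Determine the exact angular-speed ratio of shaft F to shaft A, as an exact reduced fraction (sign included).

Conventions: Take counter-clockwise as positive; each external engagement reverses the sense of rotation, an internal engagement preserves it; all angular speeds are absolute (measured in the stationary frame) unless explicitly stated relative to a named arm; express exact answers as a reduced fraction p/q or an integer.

class = fixed-axis compound train [5 meshes; 5 ratios multiply, 5 sense flips]
mesh 1 [77T→77T]: running ratio 1, sense −
mesh 2 [77T→93T]: running ratio 77/93, sense +
mesh 3 [30T→81T]: running ratio 770/2511, sense −
mesh 4 [22T→83T]: running ratio 16940/208413, sense +
mesh 5 [62T→28T]: running ratio 1210/6723, sense −
ω_out/ω_in = -1210/6723

-1210/6723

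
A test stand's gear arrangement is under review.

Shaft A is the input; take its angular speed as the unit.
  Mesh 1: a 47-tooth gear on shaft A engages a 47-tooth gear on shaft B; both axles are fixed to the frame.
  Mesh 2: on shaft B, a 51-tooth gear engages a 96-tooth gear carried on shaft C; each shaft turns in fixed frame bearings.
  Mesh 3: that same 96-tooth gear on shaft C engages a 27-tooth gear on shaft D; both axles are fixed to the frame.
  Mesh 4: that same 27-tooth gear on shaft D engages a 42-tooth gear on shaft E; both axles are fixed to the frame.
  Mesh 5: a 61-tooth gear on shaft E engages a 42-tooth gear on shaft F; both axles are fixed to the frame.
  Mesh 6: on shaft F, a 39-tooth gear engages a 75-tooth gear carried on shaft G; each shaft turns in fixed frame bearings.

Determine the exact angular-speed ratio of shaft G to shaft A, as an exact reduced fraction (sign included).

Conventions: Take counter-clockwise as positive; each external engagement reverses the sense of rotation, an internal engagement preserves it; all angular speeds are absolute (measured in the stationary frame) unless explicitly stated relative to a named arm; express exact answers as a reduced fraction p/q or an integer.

13481/14700

class = fixed-axis compound train [6 meshes; 6 ratios multiply, 6 sense flips]
mesh 1 [47T→47T]: running ratio 1, sense −
mesh 2 [51T→96T]: running ratio 17/32, sense +
mesh 3 [96T→27T]: running ratio 17/9, sense −
mesh 4 [27T→42T]: running ratio 17/14, sense +
mesh 5 [61T→42T]: running ratio 1037/588, sense −
mesh 6 [39T→75T]: running ratio 13481/14700, sense +
ω_out/ω_in = 13481/14700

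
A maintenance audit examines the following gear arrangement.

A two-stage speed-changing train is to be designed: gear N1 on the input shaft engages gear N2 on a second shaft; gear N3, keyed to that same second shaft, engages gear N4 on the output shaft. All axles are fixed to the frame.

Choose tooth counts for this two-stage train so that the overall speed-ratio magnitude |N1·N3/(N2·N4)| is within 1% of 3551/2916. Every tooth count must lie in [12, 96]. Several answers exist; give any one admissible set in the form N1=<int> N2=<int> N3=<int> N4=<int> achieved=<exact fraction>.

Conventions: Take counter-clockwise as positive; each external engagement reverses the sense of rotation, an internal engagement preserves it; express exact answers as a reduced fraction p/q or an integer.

topology: fixed-axis compound train — 2 stages, target 3551/2916
target = 3551/2916 in lowest terms: an exact hit needs N1·N3 = k·3551 and N2·N4 = k·2916 for one integer k, every count in [12, 96]; additionally prefer no 1:1 stage (N1 ≠ N2, N3 ≠ N4)
k = 1: N1·N3 = 3551 = 53·67, N2·N4 = 2916 = 36·81
achieved = 53·67/(36·81) = 3551/2916; |achieved − target| = 0 ≤ 3551/291600 ✓

N1=53 N2=36 N3=67 N4=81 achieved=3551/2916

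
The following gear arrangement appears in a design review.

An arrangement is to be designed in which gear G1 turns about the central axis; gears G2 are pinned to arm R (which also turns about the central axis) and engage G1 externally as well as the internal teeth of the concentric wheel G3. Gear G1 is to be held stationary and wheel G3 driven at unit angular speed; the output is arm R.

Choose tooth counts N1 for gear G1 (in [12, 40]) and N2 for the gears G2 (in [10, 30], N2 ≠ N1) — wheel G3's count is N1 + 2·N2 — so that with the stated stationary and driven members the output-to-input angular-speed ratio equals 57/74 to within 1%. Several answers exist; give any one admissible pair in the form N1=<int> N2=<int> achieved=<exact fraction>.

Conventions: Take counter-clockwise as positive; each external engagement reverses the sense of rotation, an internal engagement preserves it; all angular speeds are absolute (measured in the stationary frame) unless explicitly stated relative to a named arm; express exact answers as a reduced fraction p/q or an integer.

planetary set to be sized for 57/74 (Willis relation)
Willis with ω_sun = 0: ω_arm/ω_ring = N3/(N1+N3); set equal to 57/74  ⇒  N3/N1 = (57/74)/(1 − 57/74) = 57/17
N3 = N1 + 2·N2  ⇒  N2/N1 = (N3/N1 − 1)/2 = (57/17 − 1)/2 = 20/17
smallest multiple with N1 ≥ 12 and N2 ≥ 10: k = 1  ⇒  N1 = 1·17 = 17, N2 = 1·20 = 20 (N1 ≤ 40, N2 ≤ 30, N2 ≠ N1 ✓), N3 = 17 + 2·20 = 57
check: N3/(N1+N3) with N1 = 17, N3 = 57 gives 57/74; |achieved − target| = 0 ≤ 57/7400 ✓

N1=17 N2=20 achieved=57/74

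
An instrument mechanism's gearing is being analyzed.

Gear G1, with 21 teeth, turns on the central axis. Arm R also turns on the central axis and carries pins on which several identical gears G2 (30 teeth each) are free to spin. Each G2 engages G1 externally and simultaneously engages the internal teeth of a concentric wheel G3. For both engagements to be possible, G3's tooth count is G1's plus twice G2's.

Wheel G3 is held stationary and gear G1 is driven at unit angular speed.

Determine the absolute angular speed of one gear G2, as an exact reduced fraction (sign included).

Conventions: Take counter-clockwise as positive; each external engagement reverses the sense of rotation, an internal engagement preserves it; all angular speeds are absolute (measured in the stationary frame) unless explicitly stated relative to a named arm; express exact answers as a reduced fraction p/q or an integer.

class = planetary set [G3 = 21+2·30 = 81; Willis about the carrier]
ring teeth: 21 + 2·30 = 81
21(ω_sun−ω_arm) = −81(ω_ring−ω_arm),  ω_ring = 0, ω_sun = 1
21(1−ω_arm) = −81(0−ω_arm)  ⇒  102·ω_arm = 21  ⇒  ω_arm = 7/34
sun–planet mesh: 21·(1−7/34) = −30·(ω_p−ω_arm)  ⇒  ω_p−ω_arm = -189/340
ω_p = 7/34 − 189/340 = -7/20
exact speed ratio = -7/20

-7/20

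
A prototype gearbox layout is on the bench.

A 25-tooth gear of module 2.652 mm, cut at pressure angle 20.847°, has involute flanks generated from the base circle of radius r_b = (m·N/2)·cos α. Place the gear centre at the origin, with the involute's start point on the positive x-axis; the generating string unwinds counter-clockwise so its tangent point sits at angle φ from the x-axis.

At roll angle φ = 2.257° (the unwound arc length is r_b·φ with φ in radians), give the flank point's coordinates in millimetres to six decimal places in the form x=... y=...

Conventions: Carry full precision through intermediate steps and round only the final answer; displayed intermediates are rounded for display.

single-mesh involute tooth geometry (25T wheel at module 2.652)
pitch radius r_p = m·N/2 = 2.652·25/2 = 33.150000
base radius r_b = r_p·cos α = 33.150000·cos 20.847° = 30.979804
roll angle φ = 2.257° = 0.03939208 rad
x = r_b·(cos φ + φ·sin φ) = 31.003831
y = r_b·(sin φ − φ·cos φ) = 0.000631

x=31.003831 y=0.000631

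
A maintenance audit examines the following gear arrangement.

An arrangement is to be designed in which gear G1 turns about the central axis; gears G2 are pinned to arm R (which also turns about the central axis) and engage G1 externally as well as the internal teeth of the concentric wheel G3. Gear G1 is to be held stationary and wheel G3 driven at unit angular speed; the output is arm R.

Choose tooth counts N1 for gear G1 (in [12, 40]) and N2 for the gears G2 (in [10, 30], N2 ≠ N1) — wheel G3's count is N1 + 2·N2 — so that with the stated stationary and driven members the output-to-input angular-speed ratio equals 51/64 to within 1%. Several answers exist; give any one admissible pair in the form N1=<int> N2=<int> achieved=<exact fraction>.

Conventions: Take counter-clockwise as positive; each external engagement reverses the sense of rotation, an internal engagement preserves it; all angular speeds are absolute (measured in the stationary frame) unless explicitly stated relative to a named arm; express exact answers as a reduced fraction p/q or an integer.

class = planetary set [ratio 51/64 wanted; Willis about the carrier]
Willis with ω_sun = 0: ω_arm/ω_ring = N3/(N1+N3); set equal to 51/64  ⇒  N3/N1 = (51/64)/(1 − 51/64) = 51/13
N3 = N1 + 2·N2  ⇒  N2/N1 = (N3/N1 − 1)/2 = (51/13 − 1)/2 = 19/13
smallest multiple with N1 ≥ 12 and N2 ≥ 10: k = 1  ⇒  N1 = 1·13 = 13, N2 = 1·19 = 19 (N1 ≤ 40, N2 ≤ 30, N2 ≠ N1 ✓), N3 = 13 + 2·19 = 51
check: N3/(N1+N3) with N1 = 13, N3 = 51 gives 51/64; |achieved − target| = 0 ≤ 51/6400 ✓

N1=13 N2=19 achieved=51/64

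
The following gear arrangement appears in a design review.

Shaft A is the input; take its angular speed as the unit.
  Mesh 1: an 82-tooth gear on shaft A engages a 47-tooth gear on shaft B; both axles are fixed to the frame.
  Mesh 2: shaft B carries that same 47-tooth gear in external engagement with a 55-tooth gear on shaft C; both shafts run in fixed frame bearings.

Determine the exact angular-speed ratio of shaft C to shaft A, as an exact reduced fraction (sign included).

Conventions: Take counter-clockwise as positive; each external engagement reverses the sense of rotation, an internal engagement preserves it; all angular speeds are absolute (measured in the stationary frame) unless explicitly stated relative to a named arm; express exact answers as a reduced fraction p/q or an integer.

class = fixed-axis compound train [2 meshes; 2 ratios multiply, 2 sense flips]
mesh 1 [82T→47T]: running ratio 82/47, sense −
mesh 2 [47T→55T]: running ratio 82/55, sense +
ω_out/ω_in = 82/55

82/55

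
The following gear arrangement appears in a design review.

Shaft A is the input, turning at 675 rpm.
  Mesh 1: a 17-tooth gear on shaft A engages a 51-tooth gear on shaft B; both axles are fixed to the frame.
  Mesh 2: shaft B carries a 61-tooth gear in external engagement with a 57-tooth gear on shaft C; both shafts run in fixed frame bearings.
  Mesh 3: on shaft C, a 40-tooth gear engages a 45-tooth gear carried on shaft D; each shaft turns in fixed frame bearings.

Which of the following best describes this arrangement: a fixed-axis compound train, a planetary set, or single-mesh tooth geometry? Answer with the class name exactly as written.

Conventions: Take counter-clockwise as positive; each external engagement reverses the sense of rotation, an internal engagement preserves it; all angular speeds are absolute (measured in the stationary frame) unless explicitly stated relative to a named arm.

class = fixed-axis compound train [3 meshes; 3 ratios multiply, 3 sense flips]
classification: fixed-axis compound train

fixed-axis compound train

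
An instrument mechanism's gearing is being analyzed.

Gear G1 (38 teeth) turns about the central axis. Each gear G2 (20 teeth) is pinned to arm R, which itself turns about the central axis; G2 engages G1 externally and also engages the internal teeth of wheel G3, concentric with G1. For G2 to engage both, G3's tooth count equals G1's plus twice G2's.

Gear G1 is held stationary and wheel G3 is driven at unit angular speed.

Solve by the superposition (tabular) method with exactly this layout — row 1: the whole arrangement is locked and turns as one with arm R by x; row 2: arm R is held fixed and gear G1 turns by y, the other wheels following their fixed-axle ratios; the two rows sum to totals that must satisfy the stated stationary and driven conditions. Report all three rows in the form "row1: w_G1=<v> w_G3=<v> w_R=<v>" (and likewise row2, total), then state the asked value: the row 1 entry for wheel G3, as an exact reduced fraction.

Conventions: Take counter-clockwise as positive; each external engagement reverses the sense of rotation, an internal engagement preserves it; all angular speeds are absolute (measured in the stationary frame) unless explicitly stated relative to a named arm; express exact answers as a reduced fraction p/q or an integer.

recognized (axles ride arm R): planetary set, 38/20/78 teeth
row 1: whole set turns with the arm by x
row 2: sun turns y, ring = −(38/78)·y, arm 0
boundary: total ω_sun = x + y = 0 and total ω_ring = x − (38/78)·y = 1  ⇒  y = -39/58, x = 39/58
row 2 ring = −(38/78)·(-39/58) = 19/58
totals (row 1 + row 2): sun 39/58 + (-39/58) = 0, ring 39/58 + 19/58 = 1, arm 39/58 + 0 = 39/58
asked cell (row1, ring) = 39/58

row1: w_G1=39/58 w_G3=39/58 w_R=39/58
row2: w_G1=-39/58 w_G3=19/58 w_R=0
total: w_G1=0 w_G3=1 w_R=39/58
asked value: 39/58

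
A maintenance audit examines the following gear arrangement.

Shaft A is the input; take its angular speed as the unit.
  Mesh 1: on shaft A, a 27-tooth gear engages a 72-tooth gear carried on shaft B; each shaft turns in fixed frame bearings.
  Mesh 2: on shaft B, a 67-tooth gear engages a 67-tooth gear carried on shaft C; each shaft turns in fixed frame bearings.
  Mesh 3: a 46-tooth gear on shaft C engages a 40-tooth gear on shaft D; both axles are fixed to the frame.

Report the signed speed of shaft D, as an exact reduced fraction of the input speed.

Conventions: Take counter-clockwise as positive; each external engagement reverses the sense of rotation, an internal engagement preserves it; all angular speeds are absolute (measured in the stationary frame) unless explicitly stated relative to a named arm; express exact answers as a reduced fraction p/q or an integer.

-69/160

3-mesh fixed-axis compound train (all bearings frame-fixed)
mesh 1 [27T→72T]: |ω|/ω_in = 1×27/72 = 3/8, sense flips to −
mesh 2 [67T→67T]: |ω|/ω_in = (3/8)×67/67 = 3/8, sense flips to +
mesh 3 [46T→40T]: |ω|/ω_in = (3/8)×46/40 = 69/160, sense flips to −
signed output speed (× input speed) = -69/160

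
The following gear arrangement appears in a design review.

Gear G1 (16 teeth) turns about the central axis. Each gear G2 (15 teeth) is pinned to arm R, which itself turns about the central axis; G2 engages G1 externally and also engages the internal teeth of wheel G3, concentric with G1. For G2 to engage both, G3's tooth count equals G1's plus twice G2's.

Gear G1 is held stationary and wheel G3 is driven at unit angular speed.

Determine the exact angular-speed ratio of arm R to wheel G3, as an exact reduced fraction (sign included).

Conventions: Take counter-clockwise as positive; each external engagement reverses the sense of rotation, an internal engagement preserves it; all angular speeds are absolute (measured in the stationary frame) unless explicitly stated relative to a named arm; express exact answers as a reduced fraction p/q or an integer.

23/31

planetary set (16T centre, 15T on arm, 46T internal) — Willis relation
ring teeth: 16 + 2·15 = 46
16(ω_sun−ω_arm) = −46(ω_ring−ω_arm),  ω_sun = 0, ω_ring = 1
16(0−ω_arm) = −46(1−ω_arm)  ⇒  62·ω_arm = 46  ⇒  ω_arm = 23/31
ω_out/ω_in = 23/31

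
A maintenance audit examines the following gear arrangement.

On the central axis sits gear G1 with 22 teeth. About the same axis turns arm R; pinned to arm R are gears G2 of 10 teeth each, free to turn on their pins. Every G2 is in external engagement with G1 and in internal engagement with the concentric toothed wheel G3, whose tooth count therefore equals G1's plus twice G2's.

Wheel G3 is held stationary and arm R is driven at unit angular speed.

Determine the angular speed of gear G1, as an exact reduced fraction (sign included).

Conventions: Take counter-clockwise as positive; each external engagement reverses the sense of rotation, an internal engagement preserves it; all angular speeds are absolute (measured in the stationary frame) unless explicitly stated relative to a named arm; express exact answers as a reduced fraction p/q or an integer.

topology: planetary set — G1 22T / G2 10T / G3 42T, arm = carrier (Willis)
ring teeth: 22 + 2·10 = 42
22(ω_sun−ω_arm) = −42(ω_ring−ω_arm),  ω_ring = 0, ω_arm = 1
ω_sun = 1 − (42/22)(0−1) = 32/11
exact speed ratio = 32/11

32/11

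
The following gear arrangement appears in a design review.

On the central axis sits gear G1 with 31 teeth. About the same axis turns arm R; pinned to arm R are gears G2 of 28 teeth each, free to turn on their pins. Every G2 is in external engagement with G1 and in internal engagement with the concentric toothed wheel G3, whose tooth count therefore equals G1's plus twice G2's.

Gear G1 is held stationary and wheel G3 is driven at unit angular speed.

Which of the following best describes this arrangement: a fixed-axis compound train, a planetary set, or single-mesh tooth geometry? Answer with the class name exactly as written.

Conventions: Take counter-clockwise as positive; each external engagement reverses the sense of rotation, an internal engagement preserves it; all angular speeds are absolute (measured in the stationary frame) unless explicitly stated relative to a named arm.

planetary set (31T centre, 28T on arm, 87T internal) — Willis relation
classification: planetary set

planetary set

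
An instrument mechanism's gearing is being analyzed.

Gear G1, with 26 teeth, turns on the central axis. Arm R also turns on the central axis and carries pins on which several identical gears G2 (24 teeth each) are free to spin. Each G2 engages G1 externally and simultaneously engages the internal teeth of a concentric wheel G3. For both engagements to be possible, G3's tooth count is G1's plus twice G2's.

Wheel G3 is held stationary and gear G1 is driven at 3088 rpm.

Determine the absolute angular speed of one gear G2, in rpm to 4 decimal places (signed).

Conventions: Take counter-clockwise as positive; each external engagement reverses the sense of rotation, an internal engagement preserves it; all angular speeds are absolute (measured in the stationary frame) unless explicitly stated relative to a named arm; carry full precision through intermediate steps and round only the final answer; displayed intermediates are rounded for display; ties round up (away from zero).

-1672.6667 rpm

topology: planetary set — G1 26T / G2 24T / G3 74T, arm = carrier (Willis)
normalise by the input: solve with ω_sun = 1, then scale by 3088 rpm
ring teeth: 26 + 2·24 = 74
26(ω_sun−ω_arm) = −74(ω_ring−ω_arm),  ω_ring = 0, ω_sun = 1
26(1−ω_arm) = −74(0−ω_arm)  ⇒  100·ω_arm = 26  ⇒  ω_arm = 13/50
sun–planet mesh: 26·(1−13/50) = −24·(ω_p−ω_arm)  ⇒  ω_p−ω_arm = -481/600
ω_p = 13/50 − 481/600 = -13/24
scale: ω_p = -13/24 × 3088 rpm = -1672.6667 rpm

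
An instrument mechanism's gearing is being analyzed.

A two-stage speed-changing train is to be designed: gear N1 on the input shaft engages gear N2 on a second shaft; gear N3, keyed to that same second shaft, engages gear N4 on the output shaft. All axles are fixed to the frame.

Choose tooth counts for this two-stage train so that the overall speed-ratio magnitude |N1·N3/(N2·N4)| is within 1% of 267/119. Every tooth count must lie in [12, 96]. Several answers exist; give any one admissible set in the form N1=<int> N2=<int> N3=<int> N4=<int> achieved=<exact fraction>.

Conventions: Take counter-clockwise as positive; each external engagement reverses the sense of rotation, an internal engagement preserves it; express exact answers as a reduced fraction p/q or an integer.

design class (target 267/119): fixed-axis compound train
target = 267/119 in lowest terms: an exact hit needs N1·N3 = k·267 and N2·N4 = k·119 for one integer k, every count in [12, 96]; additionally prefer no 1:1 stage (N1 ≠ N2, N3 ≠ N4)
k = 1…3: no 1:1-free in-range split of k·267 and k·119 into factor pairs; take k = 4
k = 4: N1·N3 = 1068 = 12·89, N2·N4 = 476 = 14·34
achieved = 12·89/(14·34) = 267/119; |achieved − target| = 0 ≤ 267/11900 ✓

N1=12 N2=14 N3=89 N4=34 achieved=267/119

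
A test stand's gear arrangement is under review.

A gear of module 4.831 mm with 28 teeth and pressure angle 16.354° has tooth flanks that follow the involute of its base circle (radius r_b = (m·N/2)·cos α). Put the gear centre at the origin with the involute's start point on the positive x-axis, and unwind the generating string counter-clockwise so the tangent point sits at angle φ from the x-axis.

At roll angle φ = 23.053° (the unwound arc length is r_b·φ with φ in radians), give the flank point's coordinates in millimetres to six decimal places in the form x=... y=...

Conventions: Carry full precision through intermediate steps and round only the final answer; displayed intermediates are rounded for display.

class = single-mesh tooth geometry [base-circle involute, m = 4.831, 28T]
pitch radius r_p = m·N/2 = 4.831·28/2 = 67.634000
base radius r_b = r_p·cos α = 67.634000·cos 16.354° = 64.897552
roll angle φ = 23.053° = 0.40235075 rad
x = r_b·(cos φ + φ·sin φ) = 69.939865
y = r_b·(sin φ − φ·cos φ) = 1.386355

x=69.939865 y=1.386355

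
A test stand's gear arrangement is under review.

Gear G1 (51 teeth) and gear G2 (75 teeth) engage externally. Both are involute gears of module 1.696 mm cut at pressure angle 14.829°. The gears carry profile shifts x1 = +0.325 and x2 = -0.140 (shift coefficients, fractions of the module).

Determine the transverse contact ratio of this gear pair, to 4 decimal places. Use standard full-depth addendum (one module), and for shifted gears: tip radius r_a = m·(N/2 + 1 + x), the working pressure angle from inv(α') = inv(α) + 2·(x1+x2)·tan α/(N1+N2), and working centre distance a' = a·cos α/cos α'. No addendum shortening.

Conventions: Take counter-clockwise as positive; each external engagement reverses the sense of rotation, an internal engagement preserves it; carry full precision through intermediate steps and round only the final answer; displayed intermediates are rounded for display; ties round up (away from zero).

2.0761

single-mesh involute tooth geometry (51T engaging 75T at module 1.696)
base radii: r_b1 = 41.807581, r_b2 = 61.481737
tip radii: r_a1 = 45.495200, r_a2 = 65.058560
inv(α') = inv(14.829°) + 2·(+0.325-0.140)·tan α/(51+75) = 0.00671552  ⇒  α' = 15.43791°
a' = a·cos α / cos α' = 106.8480·cos 14.829°/cos 15.43791° = 107.155547
action lengths: √(r_a1²−r_b1²) = 17.942670, √(r_a2²−r_b2²) = 21.274687
base pitch p_b = π·m·cos α = 5.150682
CR = (17.942670 + 21.274687 − 107.155547·sin 15.43791°)/5.150682 = 2.076073
contact ratio ≈ 2.0761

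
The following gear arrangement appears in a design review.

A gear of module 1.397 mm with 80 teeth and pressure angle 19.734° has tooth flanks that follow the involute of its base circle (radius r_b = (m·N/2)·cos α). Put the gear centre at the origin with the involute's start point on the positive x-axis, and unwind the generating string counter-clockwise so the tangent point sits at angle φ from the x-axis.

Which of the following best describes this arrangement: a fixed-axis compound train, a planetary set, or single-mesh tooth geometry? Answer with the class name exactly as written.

single-mesh tooth geometry

topology: single-mesh involute geometry — m = 1.397, N = 80
classification: single-mesh tooth geometry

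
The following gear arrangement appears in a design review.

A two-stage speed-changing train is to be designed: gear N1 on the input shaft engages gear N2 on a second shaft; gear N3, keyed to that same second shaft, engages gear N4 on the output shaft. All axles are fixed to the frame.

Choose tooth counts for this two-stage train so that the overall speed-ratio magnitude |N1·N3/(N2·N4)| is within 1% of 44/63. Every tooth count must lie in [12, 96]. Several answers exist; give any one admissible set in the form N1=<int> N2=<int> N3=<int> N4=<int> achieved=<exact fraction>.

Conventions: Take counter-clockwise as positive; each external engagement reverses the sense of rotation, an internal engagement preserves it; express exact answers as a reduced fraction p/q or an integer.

N1=12 N2=14 N3=22 N4=27 achieved=44/63

2-stage fixed-axis compound train for ratio 44/63
target = 44/63 in lowest terms: an exact hit needs N1·N3 = k·44 and N2·N4 = k·63 for one integer k, every count in [12, 96]; additionally prefer no 1:1 stage (N1 ≠ N2, N3 ≠ N4)
k = 1…5: no 1:1-free in-range split of k·44 and k·63 into factor pairs; take k = 6
k = 6: N1·N3 = 264 = 12·22, N2·N4 = 378 = 14·27
achieved = 12·22/(14·27) = 44/63; |achieved − target| = 0 ≤ 11/1575 ✓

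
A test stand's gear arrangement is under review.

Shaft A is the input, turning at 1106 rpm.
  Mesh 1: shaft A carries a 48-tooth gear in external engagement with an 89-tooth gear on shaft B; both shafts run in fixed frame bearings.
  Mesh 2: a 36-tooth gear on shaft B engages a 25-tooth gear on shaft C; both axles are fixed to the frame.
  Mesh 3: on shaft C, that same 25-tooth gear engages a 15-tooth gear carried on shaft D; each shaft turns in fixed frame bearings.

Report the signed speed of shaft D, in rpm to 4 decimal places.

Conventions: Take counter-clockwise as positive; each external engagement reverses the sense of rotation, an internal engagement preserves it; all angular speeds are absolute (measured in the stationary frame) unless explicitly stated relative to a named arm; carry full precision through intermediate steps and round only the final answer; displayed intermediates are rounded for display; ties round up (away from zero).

topology: fixed-axis compound train — 3 meshes, A→D
mesh 1 [48T→89T]: ω = 1106.0000×48/89 = 596.4944 rpm, sense flips to −
mesh 2 [36T→25T]: ω = 596.4944×36/25 = 858.9519 rpm, sense flips to +
mesh 3 [25T→15T]: ω = 858.9519×25/15 = 1431.5865 rpm, sense flips to −
signed output speed = -1431.5865 rpm

-1431.5865 rpm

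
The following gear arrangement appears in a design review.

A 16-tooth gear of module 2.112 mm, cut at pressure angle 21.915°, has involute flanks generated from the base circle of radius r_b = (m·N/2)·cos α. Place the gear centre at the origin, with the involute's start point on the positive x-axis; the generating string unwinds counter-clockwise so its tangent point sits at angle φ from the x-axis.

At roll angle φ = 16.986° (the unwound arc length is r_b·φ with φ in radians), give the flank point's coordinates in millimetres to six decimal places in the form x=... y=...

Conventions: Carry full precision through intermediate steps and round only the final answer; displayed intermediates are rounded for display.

single-mesh involute tooth geometry (16T wheel at module 2.112)
pitch radius r_p = m·N/2 = 2.112·16/2 = 16.896000
base radius r_b = r_p·cos α = 16.896000·cos 21.915° = 15.675071
roll angle φ = 16.986° = 0.29646163 rad
x = r_b·(cos φ + φ·sin φ) = 16.348846
y = r_b·(sin φ − φ·cos φ) = 0.134950

x=16.348846 y=0.134950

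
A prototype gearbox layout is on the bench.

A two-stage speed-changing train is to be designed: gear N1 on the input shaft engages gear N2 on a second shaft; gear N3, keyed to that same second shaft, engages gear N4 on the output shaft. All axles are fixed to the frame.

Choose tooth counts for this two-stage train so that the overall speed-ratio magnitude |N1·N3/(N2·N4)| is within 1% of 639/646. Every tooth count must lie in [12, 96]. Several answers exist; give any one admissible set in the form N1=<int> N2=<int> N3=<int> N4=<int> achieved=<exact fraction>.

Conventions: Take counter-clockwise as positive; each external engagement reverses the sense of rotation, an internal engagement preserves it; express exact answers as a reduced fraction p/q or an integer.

N1=18 N2=17 N3=71 N4=76 achieved=639/646

2-stage fixed-axis compound train for ratio 639/646
target = 639/646 in lowest terms: an exact hit needs N1·N3 = k·639 and N2·N4 = k·646 for one integer k, every count in [12, 96]; additionally prefer no 1:1 stage (N1 ≠ N2, N3 ≠ N4)
k = 1: no 1:1-free in-range split of k·639 and k·646 into factor pairs; take k = 2
k = 2: N1·N3 = 1278 = 18·71, N2·N4 = 1292 = 17·76
achieved = 18·71/(17·76) = 639/646; |achieved − target| = 0 ≤ 639/64600 ✓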